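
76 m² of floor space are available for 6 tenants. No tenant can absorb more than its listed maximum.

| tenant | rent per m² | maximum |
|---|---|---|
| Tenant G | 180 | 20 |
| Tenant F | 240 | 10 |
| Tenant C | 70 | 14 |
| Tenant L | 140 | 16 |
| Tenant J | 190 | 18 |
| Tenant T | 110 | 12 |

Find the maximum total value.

12980

Rank by rent per m²: Tenant F 240 > Tenant J 190 > Tenant G 180 > Tenant L 140 > Tenant T 110 > Tenant C 70.
Give Tenant F 10 to hit its cap of 10 → 66 left.
Give Tenant J 18 to hit its cap of 18 → 48 left.
Tenant G: +20 to 20 (cap) → 28 left.
Tenant L: +16 to 16 (cap) → 12 left.
Tenant T takes 12 to reach its cap of 12 → 0 left.
Total = 180×20 + 240×10 + 140×16 + 190×18 + 110×12 = 12980.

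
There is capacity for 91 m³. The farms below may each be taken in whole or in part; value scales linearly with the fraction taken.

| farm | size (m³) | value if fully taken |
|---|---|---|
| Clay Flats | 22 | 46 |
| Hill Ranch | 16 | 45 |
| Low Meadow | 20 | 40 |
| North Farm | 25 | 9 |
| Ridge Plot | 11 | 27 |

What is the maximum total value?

165.92

Sort by value density: Hill Ranch 45/16≈2.81, Ridge Plot 27/11≈2.45, Clay Flats 46/22≈2.09, Low Meadow 40/20≈2, North Farm 9/25≈0.36.
All 16 m³ of Hill Ranch fit (value 45) → 75 remain.
Ridge Plot: take in full, 11 m³ for value 27 → 64 left.
Clay Flats: take in full, 22 m³ for value 46 → 42 left.
All 20 m³ of Low Meadow fit (value 40) → 22 remain.
22 m³ left: a 22/25 share of North Farm gives 9×22/25 = 7.92.
Total value = 165.92.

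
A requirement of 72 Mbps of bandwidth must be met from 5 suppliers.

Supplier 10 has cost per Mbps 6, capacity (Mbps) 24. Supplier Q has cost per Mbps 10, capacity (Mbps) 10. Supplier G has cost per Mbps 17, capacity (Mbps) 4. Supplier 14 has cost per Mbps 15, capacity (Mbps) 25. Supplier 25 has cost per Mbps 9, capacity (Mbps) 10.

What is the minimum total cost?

Cheapest first:
Supplier 10 at 6: take all 24 Mbps — 48 still needed.
Supplier 25 at 9: take all 10 Mbps — 38 still needed.
Supplier Q (10): use full 10 — 28 Mbps to go.
Take 25 from Supplier 14 at 15 — need 3 more.
Supplier G (17): take the remaining 3 — done.
Cost = 24×6 + 10×9 + 10×10 + 25×15 + 3×17 = 760.

760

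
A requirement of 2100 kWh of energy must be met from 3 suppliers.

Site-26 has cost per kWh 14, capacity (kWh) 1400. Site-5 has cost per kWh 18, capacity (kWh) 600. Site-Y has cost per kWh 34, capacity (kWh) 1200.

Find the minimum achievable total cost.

Use suppliers in increasing cost order.
Site-26 (14): use full 1400 → 700 kWh to go.
Site-5 at 18: take all 600 kWh → 100 still needed.
Site-Y (34): take the remaining 100 → done.
Cost = 1400×14 + 600×18 + 100×34 = 33800.

33800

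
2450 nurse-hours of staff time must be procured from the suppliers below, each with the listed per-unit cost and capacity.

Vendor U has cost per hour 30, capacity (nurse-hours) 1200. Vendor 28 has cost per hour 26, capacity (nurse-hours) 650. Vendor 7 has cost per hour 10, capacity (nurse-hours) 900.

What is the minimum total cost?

Cheapest first:
Vendor 7 (10): use full 900 ; 1550 nurse-hours to go.
Vendor 28 (26): use full 650 ; 900 nurse-hours to go.
Vendor U (30): take the remaining 900 ; done.
Cost = 900×10 + 650×26 + 900×30 = 52900.

52900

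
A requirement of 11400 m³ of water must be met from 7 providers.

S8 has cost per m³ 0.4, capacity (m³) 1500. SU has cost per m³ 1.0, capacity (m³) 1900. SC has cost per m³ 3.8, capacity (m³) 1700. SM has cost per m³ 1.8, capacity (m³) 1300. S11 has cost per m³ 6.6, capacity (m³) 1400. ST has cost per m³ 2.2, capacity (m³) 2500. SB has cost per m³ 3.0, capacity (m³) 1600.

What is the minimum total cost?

Use providers in increasing cost order.
S8 at 0.4: take all 1500 m³ ; 9900 still needed.
SU at 1.0: take all 1900 m³ ; 8000 still needed.
Take 1300 from SM at 1.8 ; need 6700 more.
ST (2.2): use full 2500 ; 4200 m³ to go.
Take 1600 from SB at 3.0 ; need 2600 more.
SC (3.8): use full 1700 ; 900 m³ to go.
S11 at 6.6: take 900 of its 1400 ; requirement met.
Cost = 1500×0.4 + 1900×1.0 + 1300×1.8 + 2500×2.2 + 1600×3.0 + 1700×3.8 + 900×6.6 = 27540.

27540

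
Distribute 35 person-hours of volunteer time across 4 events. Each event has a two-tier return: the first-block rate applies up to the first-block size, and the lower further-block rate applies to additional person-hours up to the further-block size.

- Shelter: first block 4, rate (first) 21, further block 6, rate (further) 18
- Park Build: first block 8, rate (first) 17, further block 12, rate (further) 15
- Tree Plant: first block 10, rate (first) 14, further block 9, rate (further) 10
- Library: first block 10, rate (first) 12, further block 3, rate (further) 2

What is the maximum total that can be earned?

Rank every tier by rate: Shelter/first 21 > Shelter/second 18 > Park Build/first 17 > Park Build/second 15 > Tree Plant/first 14 > Library/first 12 > Tree Plant/second 10 > Library/second 2.
Fill Shelter first block (4 at 21) ; 31 left.
Shelter second at 18: fill all 6 ; 25 left.
Park Build first at 17: fill all 8 ; 17 left.
Park Build second at 15: fill all 12 ; 5 left.
Tree Plant first at 14: only 5 left, fill 5.
Total = 21×4 + 18×6 + 17×8 + 15×12 + 14×5 = 578.

578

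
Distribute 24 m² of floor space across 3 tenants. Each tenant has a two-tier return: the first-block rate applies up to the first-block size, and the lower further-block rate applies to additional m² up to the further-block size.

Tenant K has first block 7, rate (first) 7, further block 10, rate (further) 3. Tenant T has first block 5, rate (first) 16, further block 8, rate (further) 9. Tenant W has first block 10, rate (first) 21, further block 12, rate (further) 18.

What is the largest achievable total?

Rank every tier by rate: Tenant W/tier1 21 > Tenant W/tier2 18 > Tenant T/tier1 16 > Tenant T/tier2 9 > Tenant K/tier1 7 > Tenant K/tier2 3.
Tenant W/tier1 (21): +10 — 14 left.
Tenant W/tier2 (18): +12 — 2 left.
Tenant T tier1 at 16: only 2 left, fill 2.
Total = 21×10 + 18×12 + 16×2 = 458.

458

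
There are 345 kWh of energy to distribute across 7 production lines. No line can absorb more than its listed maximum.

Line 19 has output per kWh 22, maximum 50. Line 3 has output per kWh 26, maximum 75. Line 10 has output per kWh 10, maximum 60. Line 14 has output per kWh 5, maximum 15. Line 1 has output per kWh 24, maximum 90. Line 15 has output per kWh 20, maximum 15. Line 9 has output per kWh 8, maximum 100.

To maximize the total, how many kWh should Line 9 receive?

Rank by output per kWh: Line 3 26 > Line 1 24 > Line 19 22 > Line 15 20 > Line 10 10 > Line 9 8 > Line 14 5.
Line 3: +75 to 75 (cap) → 270 left.
Give Line 1 90 to hit its cap of 90 → 180 left.
Give Line 19 50 to hit its cap of 50 → 130 left.
Line 15 takes 15 to reach its cap of 15 → 115 left.
Line 10: +60 to 60 (cap) → 55 left.
Only 55 left; Line 9 takes them to reach 55.

55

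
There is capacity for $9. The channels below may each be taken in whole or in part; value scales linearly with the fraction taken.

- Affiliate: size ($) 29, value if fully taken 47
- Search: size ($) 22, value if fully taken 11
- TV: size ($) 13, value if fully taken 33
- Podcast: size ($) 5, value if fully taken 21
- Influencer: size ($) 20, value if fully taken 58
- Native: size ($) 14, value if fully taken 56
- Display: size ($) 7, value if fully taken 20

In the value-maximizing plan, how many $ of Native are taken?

4

Rank by value-to-size ratio: Podcast 21/5≈4.2, Native 56/14≈4, Influencer 58/20≈2.9, Display 20/7≈2.86, TV 33/13≈2.54, Affiliate 47/29≈1.62, Search 11/22≈0.5.
All 5 $ of Podcast fit (value 21) ; 4 remain.
Only 4 $ remain; take 4/14 of Native for value 56×4/14 = 16.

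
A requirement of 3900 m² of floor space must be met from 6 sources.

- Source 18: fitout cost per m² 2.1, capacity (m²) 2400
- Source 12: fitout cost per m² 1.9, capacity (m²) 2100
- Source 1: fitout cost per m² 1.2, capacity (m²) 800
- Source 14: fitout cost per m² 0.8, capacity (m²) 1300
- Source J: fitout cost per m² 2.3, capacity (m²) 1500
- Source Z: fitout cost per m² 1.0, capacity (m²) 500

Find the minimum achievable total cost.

Use sources in increasing cost order.
Source 14 at 0.8: take all 1300 m² — 2600 still needed.
Source Z at 1.0: take all 500 m² — 2100 still needed.
Source 1 at 1.2: take all 800 m² — 1300 still needed.
Take 1300 from Source 12 at 1.9 to finish.
Source 18, Source J: unused.
Cost = 1300×0.8 + 500×1.0 + 800×1.2 + 1300×1.9 = 4970.

4970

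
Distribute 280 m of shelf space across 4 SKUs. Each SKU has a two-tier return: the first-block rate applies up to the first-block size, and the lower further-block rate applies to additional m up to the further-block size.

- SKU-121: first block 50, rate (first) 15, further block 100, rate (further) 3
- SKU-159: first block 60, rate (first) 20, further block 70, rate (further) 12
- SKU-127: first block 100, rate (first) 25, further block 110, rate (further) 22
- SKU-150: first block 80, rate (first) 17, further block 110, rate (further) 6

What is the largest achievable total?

6290

Treat each block as its own option and order by rate: SKU-127/first 25 > SKU-127/second 22 > SKU-159/first 20 > SKU-150/first 17 > SKU-121/first 15 > SKU-159/second 12 > SKU-150/second 6 > SKU-121/second 3.
SKU-127/first (25): +100 — 180 left.
Fill SKU-127 second block (110 at 22) — 70 left.
Fill SKU-159 first block (60 at 20) — 10 left.
SKU-150 first at 17: only 10 left, fill 10.
Total = 25×100 + 22×110 + 20×60 + 17×10 = 6290.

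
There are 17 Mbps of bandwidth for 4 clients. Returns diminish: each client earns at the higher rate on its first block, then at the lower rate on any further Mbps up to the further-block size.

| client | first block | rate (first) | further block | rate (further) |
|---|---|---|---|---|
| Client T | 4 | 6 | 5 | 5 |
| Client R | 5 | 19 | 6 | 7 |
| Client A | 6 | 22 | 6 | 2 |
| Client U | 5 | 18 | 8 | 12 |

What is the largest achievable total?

Treat each block as its own option and order by rate: Client A/first 22 > Client R/first 19 > Client U/first 18 > Client U/second 12 > Client R/second 7 > Client T/first 6 > Client T/second 5 > Client A/second 2.
Client A first at 22: fill all 6 ; 11 left.
Client R first at 19: fill all 5 ; 6 left.
Client U/first (18): +5 ; 1 left.
Client U/second: +1 of 8 at 12; pool empty.
Total = 22×6 + 19×5 + 18×5 + 12×1 = 329.

329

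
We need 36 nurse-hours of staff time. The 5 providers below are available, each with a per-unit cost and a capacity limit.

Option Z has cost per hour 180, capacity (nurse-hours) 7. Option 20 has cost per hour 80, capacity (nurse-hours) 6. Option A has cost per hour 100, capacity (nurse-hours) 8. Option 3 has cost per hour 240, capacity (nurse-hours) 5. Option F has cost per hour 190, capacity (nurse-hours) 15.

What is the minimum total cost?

Cheapest first:
Option 20 (80): use full 6 → 30 nurse-hours to go.
Take 8 from Option A at 100 → need 22 more.
Option Z at 180: take all 7 nurse-hours → 15 still needed.
Take 15 from Option F at 190 → need 0 more.
Option 3: unused.
Cost = 6×80 + 8×100 + 7×180 + 15×190 = 5390.

5390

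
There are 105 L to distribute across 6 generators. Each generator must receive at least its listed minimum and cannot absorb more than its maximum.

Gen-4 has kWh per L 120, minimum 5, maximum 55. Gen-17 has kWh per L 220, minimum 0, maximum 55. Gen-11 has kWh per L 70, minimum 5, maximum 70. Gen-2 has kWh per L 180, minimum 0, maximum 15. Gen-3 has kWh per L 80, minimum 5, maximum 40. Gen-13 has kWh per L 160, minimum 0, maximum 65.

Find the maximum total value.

Meeting every minimum uses 5+0+5+0+5+0 = 15 L, leaving 90.
Rank by kWh per L: Gen-17 220 > Gen-2 180 > Gen-13 160 > Gen-4 120 > Gen-3 80 > Gen-11 70.
Give Gen-17 55 more to hit its cap of 55 — 35 left.
Gen-2 takes 15 more to reach its cap of 15 — 20 left.
Gen-13 has room for 65 more but only 20 remain, so it gets 20.
Total = 120×5 + 220×55 + 70×5 + 180×15 + 80×5 + 160×20 = 19350.

19350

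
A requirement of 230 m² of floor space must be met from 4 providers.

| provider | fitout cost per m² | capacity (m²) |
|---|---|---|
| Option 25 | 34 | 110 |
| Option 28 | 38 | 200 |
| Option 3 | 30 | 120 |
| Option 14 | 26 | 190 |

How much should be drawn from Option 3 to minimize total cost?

40

Cheapest first:
Option 14 (26): use full 190 → 40 m² to go.
Option 3 (30): take the remaining 40 → done.
Option 25, Option 28: unused.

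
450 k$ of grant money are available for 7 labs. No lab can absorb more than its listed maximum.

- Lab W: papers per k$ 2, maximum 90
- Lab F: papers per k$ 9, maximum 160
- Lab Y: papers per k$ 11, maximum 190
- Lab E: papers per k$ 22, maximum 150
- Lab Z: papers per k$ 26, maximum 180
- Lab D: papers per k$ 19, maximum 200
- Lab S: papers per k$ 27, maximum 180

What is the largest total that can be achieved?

11520

Rank by papers per k$: Lab S 27 > Lab Z 26 > Lab E 22 > Lab D 19 > Lab Y 11 > Lab F 9 > Lab W 2.
Give Lab S 180 to hit its cap of 180 → 270 left.
Lab Z: +180 to 180 (cap) → 90 left.
Lab E has room for 150 but only 90 remain, so it gets 90.
Total = 22×90 + 26×180 + 27×180 = 11520.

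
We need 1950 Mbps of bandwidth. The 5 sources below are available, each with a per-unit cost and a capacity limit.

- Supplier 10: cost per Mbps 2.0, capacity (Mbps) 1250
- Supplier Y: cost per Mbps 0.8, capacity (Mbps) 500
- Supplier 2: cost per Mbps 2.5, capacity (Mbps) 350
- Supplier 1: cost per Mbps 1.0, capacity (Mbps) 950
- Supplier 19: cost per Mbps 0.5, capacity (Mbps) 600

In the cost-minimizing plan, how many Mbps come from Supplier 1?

850

Cheapest first:
Take 600 from Supplier 19 at 0.5 ; need 1350 more.
Supplier Y at 0.8: take all 500 Mbps ; 850 still needed.
Supplier 1 at 1.0: take 850 of its 950 ; requirement met.
Supplier 10, Supplier 2: unused.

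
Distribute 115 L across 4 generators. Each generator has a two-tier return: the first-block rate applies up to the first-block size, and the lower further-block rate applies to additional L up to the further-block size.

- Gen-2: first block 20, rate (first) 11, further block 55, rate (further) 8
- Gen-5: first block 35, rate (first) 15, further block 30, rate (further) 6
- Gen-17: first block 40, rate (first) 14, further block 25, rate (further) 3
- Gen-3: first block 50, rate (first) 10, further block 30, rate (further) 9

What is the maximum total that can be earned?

Treat each block as its own option and order by rate: Gen-5/T1 15 > Gen-17/T1 14 > Gen-2/T1 11 > Gen-3/T1 10 > Gen-3/T2 9 > Gen-2/T2 8 > Gen-5/T2 6 > Gen-17/T2 3.
Fill Gen-5 T1 block (35 at 15) → 80 left.
Gen-17/T1 (14): +40 → 40 left.
Fill Gen-2 T1 block (20 at 11) → 20 left.
20 remain; put them into Gen-3 T1 at 10.
Total = 15×35 + 14×40 + 11×20 + 10×20 = 1505.

1505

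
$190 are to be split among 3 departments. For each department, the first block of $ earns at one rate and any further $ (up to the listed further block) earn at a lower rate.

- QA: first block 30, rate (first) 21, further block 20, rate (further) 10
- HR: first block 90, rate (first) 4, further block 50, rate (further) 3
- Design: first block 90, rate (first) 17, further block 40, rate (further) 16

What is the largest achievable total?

Treat each block as its own option and order by rate: QA/T1 21 > Design/T1 17 > Design/T2 16 > QA/T2 10 > HR/T1 4 > HR/T2 3.
QA/T1 (21): +30 → 160 left.
Design T1 at 17: fill all 90 → 70 left.
Design/T2 (16): +40 → 30 left.
Fill QA T2 block (20 at 10) → 10 left.
10 remain; put them into HR T1 at 4.
Total = 21×30 + 17×90 + 16×40 + 10×20 + 4×10 = 3040.

3040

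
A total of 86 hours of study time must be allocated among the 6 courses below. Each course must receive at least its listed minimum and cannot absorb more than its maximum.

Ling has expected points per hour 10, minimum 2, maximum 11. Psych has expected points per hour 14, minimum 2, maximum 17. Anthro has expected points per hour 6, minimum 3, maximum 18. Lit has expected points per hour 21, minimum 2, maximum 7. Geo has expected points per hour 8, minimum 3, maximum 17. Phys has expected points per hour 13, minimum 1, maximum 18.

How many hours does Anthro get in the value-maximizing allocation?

16

Meeting every minimum uses 2+2+3+2+3+1 = 13 hours, leaving 73.
Order the courses by expected points per hour: Lit 21 > Psych 14 > Phys 13 > Ling 10 > Geo 8 > Anthro 6.
Lit: +5 to 7 (cap) ; 68 left.
Psych: +15 to 17 (cap) ; 53 left.
Phys: +17 to 18 (cap) ; 36 left.
Give Ling 9 more to hit its cap of 11 ; 27 left.
Geo: +14 to 17 (cap) ; 13 left.
Anthro has room for 15 more but only 13 remain, so it gets 16.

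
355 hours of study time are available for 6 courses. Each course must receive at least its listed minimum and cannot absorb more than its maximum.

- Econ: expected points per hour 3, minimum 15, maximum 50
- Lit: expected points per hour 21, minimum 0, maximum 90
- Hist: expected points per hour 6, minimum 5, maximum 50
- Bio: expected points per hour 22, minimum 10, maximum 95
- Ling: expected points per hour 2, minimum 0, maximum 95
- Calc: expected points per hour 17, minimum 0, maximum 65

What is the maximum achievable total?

Meeting every minimum uses 15+0+5+10+0+0 = 30 hours, leaving 325.
Highest expected points per hour first: Bio 22 > Lit 21 > Calc 17 > Hist 6 > Econ 3 > Ling 2.
Bio takes 85 more to reach its cap of 95 ; 240 left.
Lit takes 90 more to reach its cap of 90 ; 150 left.
Calc takes 65 more to reach its cap of 65 ; 85 left.
Give Hist 45 more to hit its cap of 50 ; 40 left.
Econ: +35 to 50 (cap) ; 5 left.
Ling: +5 (room for 95) → 5. Pool exhausted.
Total = 3×50 + 21×90 + 6×50 + 22×95 + 2×5 + 17×65 = 5545.

5545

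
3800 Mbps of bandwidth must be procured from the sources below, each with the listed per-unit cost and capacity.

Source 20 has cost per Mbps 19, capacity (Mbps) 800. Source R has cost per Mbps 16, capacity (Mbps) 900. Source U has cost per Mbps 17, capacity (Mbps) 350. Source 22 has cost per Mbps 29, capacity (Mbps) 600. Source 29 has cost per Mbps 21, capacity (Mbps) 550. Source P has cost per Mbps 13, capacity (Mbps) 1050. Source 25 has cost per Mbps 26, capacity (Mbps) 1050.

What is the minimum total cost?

64650

Fill from the cheapest source first.
Source P (13): use full 1050 ; 2750 Mbps to go.
Take 900 from Source R at 16 ; need 1850 more.
Take 350 from Source U at 17 ; need 1500 more.
Source 20 at 19: take all 800 Mbps ; 700 still needed.
Source 29 at 21: take all 550 Mbps ; 150 still needed.
Take 150 from Source 25 at 26 to finish.
Source 22: unused.
Cost = 1050×13 + 900×16 + 350×17 + 800×19 + 550×21 + 150×26 = 64650.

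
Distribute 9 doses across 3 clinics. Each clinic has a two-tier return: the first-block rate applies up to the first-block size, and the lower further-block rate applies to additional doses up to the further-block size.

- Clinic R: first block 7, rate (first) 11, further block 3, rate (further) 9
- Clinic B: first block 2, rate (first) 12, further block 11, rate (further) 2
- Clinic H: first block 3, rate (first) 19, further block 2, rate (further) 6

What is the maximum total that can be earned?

125

Treat each block as its own option and order by rate: Clinic H/tier1 19 > Clinic B/tier1 12 > Clinic R/tier1 11 > Clinic R/tier2 9 > Clinic H/tier2 6 > Clinic B/tier2 2.
Clinic H/tier1 (19): +3 ; 6 left.
Fill Clinic B tier1 block (2 at 12) ; 4 left.
Clinic R tier1 at 11: only 4 left, fill 4.
Total = 19×3 + 12×2 + 11×4 = 125.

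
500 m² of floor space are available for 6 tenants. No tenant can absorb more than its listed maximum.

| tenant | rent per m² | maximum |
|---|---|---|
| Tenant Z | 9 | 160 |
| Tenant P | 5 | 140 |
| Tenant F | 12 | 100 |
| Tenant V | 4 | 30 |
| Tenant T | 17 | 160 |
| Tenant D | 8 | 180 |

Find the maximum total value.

6000

Highest rent per m² first: Tenant T 17 > Tenant F 12 > Tenant Z 9 > Tenant D 8 > Tenant P 5 > Tenant V 4.
Tenant T takes 160 to reach its cap of 160 → 340 left.
Tenant F takes 100 to reach its cap of 100 → 240 left.
Tenant Z takes 160 to reach its cap of 160 → 80 left.
Only 80 left; Tenant D takes them to reach 80.
Total = 9×160 + 12×100 + 17×160 + 8×80 = 6000.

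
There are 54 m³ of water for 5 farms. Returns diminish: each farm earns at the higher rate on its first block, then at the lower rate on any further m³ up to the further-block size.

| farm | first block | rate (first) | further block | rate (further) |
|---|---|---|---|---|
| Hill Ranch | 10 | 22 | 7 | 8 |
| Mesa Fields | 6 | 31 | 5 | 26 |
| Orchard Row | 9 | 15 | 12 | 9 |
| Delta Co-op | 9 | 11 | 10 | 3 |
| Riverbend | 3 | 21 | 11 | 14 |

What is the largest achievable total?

996

Rank every tier by rate: Mesa Fields/T1 31 > Mesa Fields/T2 26 > Hill Ranch/T1 22 > Riverbend/T1 21 > Orchard Row/T1 15 > Riverbend/T2 14 > Delta Co-op/T1 11 > Orchard Row/T2 9 > Hill Ranch/T2 8 > Delta Co-op/T2 3.
Mesa Fields/T1 (31): +6 → 48 left.
Mesa Fields/T2 (26): +5 → 43 left.
Hill Ranch/T1 (22): +10 → 33 left.
Fill Riverbend T1 block (3 at 21) → 30 left.
Orchard Row/T1 (15): +9 → 21 left.
Riverbend T2 at 14: fill all 11 → 10 left.
Fill Delta Co-op T1 block (9 at 11) → 1 left.
Orchard Row T2 at 9: only 1 left, fill 1.
Total = 31×6 + 26×5 + 22×10 + 21×3 + 15×9 + 14×11 + 11×9 + 9×1 = 996.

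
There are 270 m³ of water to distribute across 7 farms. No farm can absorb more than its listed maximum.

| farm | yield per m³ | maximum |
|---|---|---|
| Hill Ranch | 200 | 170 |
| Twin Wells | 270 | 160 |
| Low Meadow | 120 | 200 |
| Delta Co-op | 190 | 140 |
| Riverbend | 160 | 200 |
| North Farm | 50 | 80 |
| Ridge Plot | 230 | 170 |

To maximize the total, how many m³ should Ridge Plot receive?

110

Highest yield per m³ first: Twin Wells 270 > Ridge Plot 230 > Hill Ranch 200 > Delta Co-op 190 > Riverbend 160 > Low Meadow 120 > North Farm 50.
Twin Wells: +160 to 160 (cap) → 110 left.
Only 110 left; Ridge Plot takes them to reach 110.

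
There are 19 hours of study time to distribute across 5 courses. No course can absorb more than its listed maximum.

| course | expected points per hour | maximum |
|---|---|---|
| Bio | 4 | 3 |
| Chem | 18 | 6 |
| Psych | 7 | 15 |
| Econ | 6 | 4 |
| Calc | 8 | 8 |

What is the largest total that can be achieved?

207

Order the courses by expected points per hour: Chem 18 > Calc 8 > Psych 7 > Econ 6 > Bio 4.
Chem: +6 to 6 (cap) → 13 left.
Calc takes 8 to reach its cap of 8 → 5 left.
Psych: +5 (room for 15) → 5. Pool exhausted.
Total = 18×6 + 7×5 + 8×8 = 207.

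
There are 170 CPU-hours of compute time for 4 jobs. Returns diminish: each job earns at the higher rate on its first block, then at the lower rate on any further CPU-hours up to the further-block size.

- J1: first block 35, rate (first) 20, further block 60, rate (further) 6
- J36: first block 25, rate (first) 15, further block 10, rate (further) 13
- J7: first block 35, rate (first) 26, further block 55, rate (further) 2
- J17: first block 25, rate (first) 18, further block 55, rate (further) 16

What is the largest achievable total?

3240

Rank every tier by rate: J7/tier1 26 > J1/tier1 20 > J17/tier1 18 > J17/tier2 16 > J36/tier1 15 > J36/tier2 13 > J1/tier2 6 > J7/tier2 2.
J7/tier1 (26): +35 ; 135 left.
J1 tier1 at 20: fill all 35 ; 100 left.
J17 tier1 at 18: fill all 25 ; 75 left.
J17 tier2 at 16: fill all 55 ; 20 left.
20 remain; put them into J36 tier1 at 15.
Total = 26×35 + 20×35 + 18×25 + 16×55 + 15×20 = 3240.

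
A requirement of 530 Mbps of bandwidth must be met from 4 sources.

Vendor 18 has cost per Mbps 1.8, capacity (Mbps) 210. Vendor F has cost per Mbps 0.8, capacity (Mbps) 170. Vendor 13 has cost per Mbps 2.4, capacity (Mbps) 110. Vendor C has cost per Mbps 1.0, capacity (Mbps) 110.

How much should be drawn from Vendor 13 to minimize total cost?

Fill from the cheapest source first.
Vendor F (0.8): use full 170 ; 360 Mbps to go.
Vendor C at 1.0: take all 110 Mbps ; 250 still needed.
Vendor 18 (1.8): use full 210 ; 40 Mbps to go.
Take 40 from Vendor 13 at 2.4 to finish.

40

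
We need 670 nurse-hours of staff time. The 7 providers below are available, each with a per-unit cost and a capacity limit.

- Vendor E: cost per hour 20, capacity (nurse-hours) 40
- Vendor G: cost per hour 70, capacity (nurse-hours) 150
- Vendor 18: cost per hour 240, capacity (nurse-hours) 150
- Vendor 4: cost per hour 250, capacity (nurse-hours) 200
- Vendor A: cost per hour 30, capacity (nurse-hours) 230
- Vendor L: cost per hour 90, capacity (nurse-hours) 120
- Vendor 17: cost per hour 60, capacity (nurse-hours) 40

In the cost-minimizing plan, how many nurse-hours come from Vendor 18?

Cheapest first:
Take 40 from Vendor E at 20 → need 630 more.
Take 230 from Vendor A at 30 → need 400 more.
Vendor 17 (60): use full 40 → 360 nurse-hours to go.
Vendor G (70): use full 150 → 210 nurse-hours to go.
Vendor L (90): use full 120 → 90 nurse-hours to go.
Vendor 18 at 240: take 90 of its 150 → requirement met.
Vendor 4: unused.

90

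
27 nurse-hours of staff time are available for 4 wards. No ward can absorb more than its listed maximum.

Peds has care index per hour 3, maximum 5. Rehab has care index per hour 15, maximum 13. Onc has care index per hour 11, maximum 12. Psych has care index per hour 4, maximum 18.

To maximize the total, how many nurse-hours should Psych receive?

Highest care index per hour first: Rehab 15 > Onc 11 > Psych 4 > Peds 3.
Give Rehab 13 to hit its cap of 13 ; 14 left.
Onc takes 12 to reach its cap of 12 ; 2 left.
Psych has room for 18 but only 2 remain, so it gets 2.

2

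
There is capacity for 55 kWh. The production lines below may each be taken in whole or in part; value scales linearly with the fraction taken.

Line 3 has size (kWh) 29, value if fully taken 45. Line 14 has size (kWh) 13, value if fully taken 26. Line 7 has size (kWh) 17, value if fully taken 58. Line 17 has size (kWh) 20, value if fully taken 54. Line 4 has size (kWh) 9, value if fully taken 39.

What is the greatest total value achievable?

Best value per unit of size first: Line 4 39/9≈4.33, Line 7 58/17≈3.41, Line 17 54/20≈2.7, Line 14 26/13≈2, Line 3 45/29≈1.55.
All 9 kWh of Line 4 fit (value 39) — 46 remain.
All 17 kWh of Line 7 fit (value 58) — 29 remain.
Line 17: take in full, 20 kWh for value 54 — 9 left.
Only 9 kWh remain; take 9/13 of Line 14 for value 26×9/13 = 18.
Total value = 169.

169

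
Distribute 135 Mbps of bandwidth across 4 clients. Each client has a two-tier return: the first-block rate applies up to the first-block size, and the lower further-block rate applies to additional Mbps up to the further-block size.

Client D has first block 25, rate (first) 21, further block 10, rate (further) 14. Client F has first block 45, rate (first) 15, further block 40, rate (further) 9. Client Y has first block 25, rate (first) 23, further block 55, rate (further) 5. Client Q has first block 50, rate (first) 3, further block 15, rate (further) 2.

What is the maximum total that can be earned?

Order all 8 blocks by rate: Client Y/first 23 > Client D/first 21 > Client F/first 15 > Client D/second 14 > Client F/second 9 > Client Y/second 5 > Client Q/first 3 > Client Q/second 2.
Client Y first at 23: fill all 25 — 110 left.
Fill Client D first block (25 at 21) — 85 left.
Fill Client F first block (45 at 15) — 40 left.
Fill Client D second block (10 at 14) — 30 left.
Client F/second: +30 of 40 at 9; pool empty.
Total = 23×25 + 21×25 + 15×45 + 14×10 + 9×30 = 2185.

2185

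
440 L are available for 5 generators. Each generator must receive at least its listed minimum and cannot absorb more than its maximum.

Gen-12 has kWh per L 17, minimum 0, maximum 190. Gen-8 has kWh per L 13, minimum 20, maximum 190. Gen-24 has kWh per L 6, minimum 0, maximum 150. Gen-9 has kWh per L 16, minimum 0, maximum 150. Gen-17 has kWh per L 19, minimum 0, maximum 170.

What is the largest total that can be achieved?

7680

Meeting every minimum uses 0+20+0+0+0 = 20 L, leaving 420.
Highest kWh per L first: Gen-17 19 > Gen-12 17 > Gen-9 16 > Gen-8 13 > Gen-24 6.
Give Gen-17 170 more to hit its cap of 170 — 250 left.
Give Gen-12 190 more to hit its cap of 190 — 60 left.
Gen-9 has room for 150 more but only 60 remain, so it gets 60.
Total = 17×190 + 13×20 + 16×60 + 19×170 = 7680.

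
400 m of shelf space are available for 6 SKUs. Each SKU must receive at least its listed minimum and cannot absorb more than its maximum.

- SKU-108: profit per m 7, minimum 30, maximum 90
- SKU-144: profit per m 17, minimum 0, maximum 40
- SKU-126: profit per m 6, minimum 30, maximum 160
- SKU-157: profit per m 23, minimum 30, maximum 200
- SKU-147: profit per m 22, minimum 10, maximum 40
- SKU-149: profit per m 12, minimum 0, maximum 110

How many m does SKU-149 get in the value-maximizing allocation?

Meeting every minimum uses 30+0+30+30+10+0 = 100 m, leaving 300.
Rank by profit per m: SKU-157 23 > SKU-147 22 > SKU-144 17 > SKU-149 12 > SKU-108 7 > SKU-126 6.
SKU-157 takes 170 more to reach its cap of 200 → 130 left.
SKU-147 takes 30 more to reach its cap of 40 → 100 left.
SKU-144: +40 to 40 (cap) → 60 left.
SKU-149 has room for 110 more but only 60 remain, so it gets 60.

60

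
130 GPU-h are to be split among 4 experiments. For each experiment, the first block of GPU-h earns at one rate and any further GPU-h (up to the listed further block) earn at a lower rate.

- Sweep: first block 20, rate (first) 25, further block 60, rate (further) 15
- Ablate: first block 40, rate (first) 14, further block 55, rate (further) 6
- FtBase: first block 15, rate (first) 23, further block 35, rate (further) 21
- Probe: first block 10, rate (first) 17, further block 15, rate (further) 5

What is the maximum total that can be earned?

2500

Treat each block as its own option and order by rate: Sweep/first 25 > FtBase/first 23 > FtBase/second 21 > Probe/first 17 > Sweep/second 15 > Ablate/first 14 > Ablate/second 6 > Probe/second 5.
Sweep/first (25): +20 ; 110 left.
FtBase first at 23: fill all 15 ; 95 left.
Fill FtBase second block (35 at 21) ; 60 left.
Probe first at 17: fill all 10 ; 50 left.
50 remain; put them into Sweep second at 15.
Total = 25×20 + 23×15 + 21×35 + 17×10 + 15×50 = 2500.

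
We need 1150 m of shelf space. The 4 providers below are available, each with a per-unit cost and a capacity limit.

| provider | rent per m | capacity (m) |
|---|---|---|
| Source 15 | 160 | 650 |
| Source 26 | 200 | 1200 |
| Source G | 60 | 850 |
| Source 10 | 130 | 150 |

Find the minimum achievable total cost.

94500

Fill from the cheapest provider first.
Source G (60): use full 850 → 300 m to go.
Take 150 from Source 10 at 130 → need 150 more.
Take 150 from Source 15 at 160 to finish.
Source 26: unused.
Cost = 850×60 + 150×130 + 150×160 = 94500.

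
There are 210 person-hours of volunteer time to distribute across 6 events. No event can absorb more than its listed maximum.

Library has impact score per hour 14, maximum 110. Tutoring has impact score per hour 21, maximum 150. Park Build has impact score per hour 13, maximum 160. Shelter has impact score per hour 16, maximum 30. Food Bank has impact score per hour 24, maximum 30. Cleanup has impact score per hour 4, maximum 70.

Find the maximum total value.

4350

Highest impact score per hour first: Food Bank 24 > Tutoring 21 > Shelter 16 > Library 14 > Park Build 13 > Cleanup 4.
Give Food Bank 30 to hit its cap of 30 ; 180 left.
Give Tutoring 150 to hit its cap of 150 ; 30 left.
Give Shelter 30 to hit its cap of 30 ; 0 left.
Total = 21×150 + 16×30 + 24×30 = 4350.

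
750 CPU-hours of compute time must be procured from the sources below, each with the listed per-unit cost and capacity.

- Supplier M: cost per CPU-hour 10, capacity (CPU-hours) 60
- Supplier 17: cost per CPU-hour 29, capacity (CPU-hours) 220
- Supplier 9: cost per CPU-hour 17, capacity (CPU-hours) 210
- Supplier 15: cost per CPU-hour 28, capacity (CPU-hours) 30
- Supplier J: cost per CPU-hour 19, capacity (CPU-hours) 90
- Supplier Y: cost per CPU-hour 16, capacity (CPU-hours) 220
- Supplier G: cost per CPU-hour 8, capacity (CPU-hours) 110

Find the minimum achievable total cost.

11990

Use sources in increasing cost order.
Take 110 from Supplier G at 8 — need 640 more.
Supplier M at 10: take all 60 CPU-hours — 580 still needed.
Supplier Y at 16: take all 220 CPU-hours — 360 still needed.
Supplier 9 at 17: take all 210 CPU-hours — 150 still needed.
Take 90 from Supplier J at 19 — need 60 more.
Supplier 15 at 28: take all 30 CPU-hours — 30 still needed.
Supplier 17 (29): take the remaining 30 — done.
Cost = 110×8 + 60×10 + 220×16 + 210×17 + 90×19 + 30×28 + 30×29 = 11990.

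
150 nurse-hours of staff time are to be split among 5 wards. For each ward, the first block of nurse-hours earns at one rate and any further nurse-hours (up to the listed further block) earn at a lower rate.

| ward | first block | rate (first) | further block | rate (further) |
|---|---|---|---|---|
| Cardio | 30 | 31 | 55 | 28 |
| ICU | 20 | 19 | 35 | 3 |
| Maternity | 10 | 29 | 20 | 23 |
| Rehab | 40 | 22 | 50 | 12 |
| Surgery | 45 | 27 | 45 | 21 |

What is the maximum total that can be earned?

4205

Treat each block as its own option and order by rate: Cardio/first 31 > Maternity/first 29 > Cardio/second 28 > Surgery/first 27 > Maternity/second 23 > Rehab/first 22 > Surgery/second 21 > ICU/first 19 > Rehab/second 12 > ICU/second 3.
Cardio/first (31): +30 — 120 left.
Maternity/first (29): +10 — 110 left.
Cardio/second (28): +55 — 55 left.
Surgery/first (27): +45 — 10 left.
Maternity/second: +10 of 20 at 23; pool empty.
Total = 31×30 + 29×10 + 28×55 + 27×45 + 23×10 = 4205.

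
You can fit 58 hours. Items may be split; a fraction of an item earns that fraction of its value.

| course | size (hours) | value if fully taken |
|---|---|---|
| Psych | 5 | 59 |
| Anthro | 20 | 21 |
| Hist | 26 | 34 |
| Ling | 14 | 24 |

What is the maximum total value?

Sort by value density: Psych 59/5≈11.8, Ling 24/14≈1.71, Hist 34/26≈1.31, Anthro 21/20≈1.05.
Take all of Psych (5 hours, value 59) ; 53 hours left.
Ling: take in full, 14 hours for value 24 ; 39 left.
All 26 hours of Hist fit (value 34) ; 13 remain.
Fill the last 13 hours with part of Anthro: 13/20 of it earns 13.65.
Total value = 130.65.

130.65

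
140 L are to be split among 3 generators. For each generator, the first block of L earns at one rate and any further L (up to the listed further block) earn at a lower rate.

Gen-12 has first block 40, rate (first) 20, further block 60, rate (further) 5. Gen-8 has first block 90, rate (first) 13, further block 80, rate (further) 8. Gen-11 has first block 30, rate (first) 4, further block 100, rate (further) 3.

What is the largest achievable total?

2050

Order all 6 blocks by rate: Gen-12/first 20 > Gen-8/first 13 > Gen-8/second 8 > Gen-12/second 5 > Gen-11/first 4 > Gen-11/second 3.
Gen-12 first at 20: fill all 40 — 100 left.
Fill Gen-8 first block (90 at 13) — 10 left.
Gen-8/second: +10 of 80 at 8; pool empty.
Total = 20×40 + 13×90 + 8×10 = 2050.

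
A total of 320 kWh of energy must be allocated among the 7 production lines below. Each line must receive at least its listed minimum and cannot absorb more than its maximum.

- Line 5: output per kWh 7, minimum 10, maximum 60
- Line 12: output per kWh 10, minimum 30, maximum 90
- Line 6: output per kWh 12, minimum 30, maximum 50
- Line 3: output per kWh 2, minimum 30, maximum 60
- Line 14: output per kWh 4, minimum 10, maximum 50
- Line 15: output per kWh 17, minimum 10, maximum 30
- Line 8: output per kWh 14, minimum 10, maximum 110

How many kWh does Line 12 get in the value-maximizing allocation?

Meeting every minimum uses 10+30+30+30+10+10+10 = 130 kWh, leaving 190.
Order the production lines by output per kWh: Line 15 17 > Line 8 14 > Line 6 12 > Line 12 10 > Line 5 7 > Line 14 4 > Line 3 2.
Give Line 15 20 more to hit its cap of 30 — 170 left.
Line 8 takes 100 more to reach its cap of 110 — 70 left.
Line 6 takes 20 more to reach its cap of 50 — 50 left.
Line 12 has room for 60 more but only 50 remain, so it gets 80.

80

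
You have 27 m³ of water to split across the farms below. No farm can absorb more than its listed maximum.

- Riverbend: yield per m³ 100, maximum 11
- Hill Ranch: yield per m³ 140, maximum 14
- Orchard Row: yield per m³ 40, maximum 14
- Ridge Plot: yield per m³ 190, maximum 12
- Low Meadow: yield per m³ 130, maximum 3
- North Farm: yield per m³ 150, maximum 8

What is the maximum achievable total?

Order the farms by yield per m³: Ridge Plot 190 > North Farm 150 > Hill Ranch 140 > Low Meadow 130 > Riverbend 100 > Orchard Row 40.
Ridge Plot takes 12 to reach its cap of 12 → 15 left.
North Farm: +8 to 8 (cap) → 7 left.
Hill Ranch has room for 14 but only 7 remain, so it gets 7.
Total = 140×7 + 190×12 + 150×8 = 4460.

4460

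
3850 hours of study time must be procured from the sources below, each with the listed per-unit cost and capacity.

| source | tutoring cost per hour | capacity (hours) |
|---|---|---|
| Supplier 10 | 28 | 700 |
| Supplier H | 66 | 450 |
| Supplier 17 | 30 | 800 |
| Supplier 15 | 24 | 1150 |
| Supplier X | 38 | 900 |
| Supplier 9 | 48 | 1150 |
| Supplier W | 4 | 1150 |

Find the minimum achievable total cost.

77700

Cheapest first:
Take 1150 from Supplier W at 4 → need 2700 more.
Take 1150 from Supplier 15 at 24 → need 1550 more.
Supplier 10 at 28: take all 700 hours → 850 still needed.
Supplier 17 at 30: take all 800 hours → 50 still needed.
Take 50 from Supplier X at 38 to finish.
Supplier 9, Supplier H: unused.
Cost = 1150×4 + 1150×24 + 700×28 + 800×30 + 50×38 = 77700.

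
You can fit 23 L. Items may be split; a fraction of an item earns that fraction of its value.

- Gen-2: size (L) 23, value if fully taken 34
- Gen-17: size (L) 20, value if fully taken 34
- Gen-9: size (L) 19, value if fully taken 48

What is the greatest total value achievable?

Sort by value density: Gen-9 48/19≈2.53, Gen-17 34/20≈1.7, Gen-2 34/23≈1.48.
Take all of Gen-9 (19 L, value 48) — 4 L left.
Fill the last 4 L with part of Gen-17: 4/20 of it earns 6.8.
Total value = 54.8.

54.8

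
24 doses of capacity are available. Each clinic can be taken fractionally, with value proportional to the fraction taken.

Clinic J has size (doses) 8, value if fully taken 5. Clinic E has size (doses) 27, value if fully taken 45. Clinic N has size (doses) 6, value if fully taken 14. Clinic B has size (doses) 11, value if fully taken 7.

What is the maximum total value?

Best value per unit of size first: Clinic N 14/6≈2.33, Clinic E 45/27≈1.67, Clinic B 7/11≈0.636, Clinic J 5/8≈0.625.
Clinic N: take in full, 6 doses for value 14 ; 18 left.
Only 18 doses remain; take 18/27 of Clinic E for value 45×18/27 = 30.
Total value = 44.

44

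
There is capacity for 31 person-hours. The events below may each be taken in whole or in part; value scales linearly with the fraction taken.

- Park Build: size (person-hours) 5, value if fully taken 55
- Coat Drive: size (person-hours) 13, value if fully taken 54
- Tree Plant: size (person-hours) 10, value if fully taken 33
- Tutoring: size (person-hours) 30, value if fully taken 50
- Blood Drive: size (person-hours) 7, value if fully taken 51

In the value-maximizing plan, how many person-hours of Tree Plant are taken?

Rank by value-to-size ratio: Park Build 55/5≈11, Blood Drive 51/7≈7.29, Coat Drive 54/13≈4.15, Tree Plant 33/10≈3.3, Tutoring 50/30≈1.67.
Park Build: take in full, 5 person-hours for value 55 ; 26 left.
Blood Drive: take in full, 7 person-hours for value 51 ; 19 left.
Take all of Coat Drive (13 person-hours, value 54) ; 6 person-hours left.
Only 6 person-hours remain; take 6/10 of Tree Plant for value 33×6/10 = 19.8.

6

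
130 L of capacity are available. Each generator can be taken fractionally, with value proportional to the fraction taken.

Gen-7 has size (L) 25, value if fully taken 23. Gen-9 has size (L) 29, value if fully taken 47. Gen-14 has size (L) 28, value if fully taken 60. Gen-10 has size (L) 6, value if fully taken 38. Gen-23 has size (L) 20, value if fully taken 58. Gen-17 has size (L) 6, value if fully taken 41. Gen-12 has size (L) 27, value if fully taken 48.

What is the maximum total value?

304.88

Rank by value-to-size ratio: Gen-17 41/6≈6.83, Gen-10 38/6≈6.33, Gen-23 58/20≈2.9, Gen-14 60/28≈2.14, Gen-12 48/27≈1.78, Gen-9 47/29≈1.62, Gen-7 23/25≈0.92.
Take all of Gen-17 (6 L, value 41) — 124 L left.
Gen-10: take in full, 6 L for value 38 — 118 left.
All 20 L of Gen-23 fit (value 58) — 98 remain.
Take all of Gen-14 (28 L, value 60) — 70 L left.
Gen-12: take in full, 27 L for value 48 — 43 left.
Gen-9: take in full, 29 L for value 47 — 14 left.
Fill the last 14 L with part of Gen-7: 14/25 of it earns 12.88.
Total value = 304.88.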